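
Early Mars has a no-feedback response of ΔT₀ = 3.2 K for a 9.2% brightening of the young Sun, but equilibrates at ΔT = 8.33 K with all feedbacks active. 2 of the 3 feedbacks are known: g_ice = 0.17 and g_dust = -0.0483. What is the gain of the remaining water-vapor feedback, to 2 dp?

0.49

Amplification A = ΔT/ΔT₀ = 8.33/3.2 = 2.603.
Total gain g = 1 − 1/A = 1 − 1/2.603 = 0.6158.
Known gains sum to 0.17 − 0.0483 = 0.1217.
g_wv = 0.6158 − 0.1217 = 0.49.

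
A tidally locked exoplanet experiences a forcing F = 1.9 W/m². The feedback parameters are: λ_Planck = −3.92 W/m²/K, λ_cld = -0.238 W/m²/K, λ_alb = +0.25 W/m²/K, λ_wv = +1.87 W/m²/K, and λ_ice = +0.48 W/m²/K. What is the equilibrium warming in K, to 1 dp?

Net feedback parameter λ = (−3.92) + (-0.238) + (+0.25) + (+1.87) + (+0.48) = -1.558 W/m²/K.
ΔT = −F/λ = −1.9/(-1.558) = 1.2 K.

1.2 K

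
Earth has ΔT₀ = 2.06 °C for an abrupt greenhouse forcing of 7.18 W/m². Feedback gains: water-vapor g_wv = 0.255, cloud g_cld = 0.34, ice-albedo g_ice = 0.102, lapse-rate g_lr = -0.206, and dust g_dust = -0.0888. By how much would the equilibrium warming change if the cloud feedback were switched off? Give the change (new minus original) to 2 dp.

-1.25 °C

Original: g = 0.4022, ΔT = 2.06/(1−0.4022) = 3.4460 °C.
Without cloud: g' = 0.0622, ΔT' = 2.06/(1−0.0622) = 2.1966 °C.
Change = 2.1966 − 3.4460 = -1.25 °C.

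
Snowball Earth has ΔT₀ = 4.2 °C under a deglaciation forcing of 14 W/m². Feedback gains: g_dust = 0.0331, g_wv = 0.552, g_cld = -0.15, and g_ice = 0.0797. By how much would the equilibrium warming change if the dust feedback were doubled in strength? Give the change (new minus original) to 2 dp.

Original: g = 0.5148, ΔT = 4.2/(1−0.5148) = 8.6562 °C.
With doubled dust: g' = 0.5479, ΔT' = 4.2/(1−0.5479) = 9.2900 °C.
Change = 9.2900 − 8.6562 = 0.63 °C.

0.63 °C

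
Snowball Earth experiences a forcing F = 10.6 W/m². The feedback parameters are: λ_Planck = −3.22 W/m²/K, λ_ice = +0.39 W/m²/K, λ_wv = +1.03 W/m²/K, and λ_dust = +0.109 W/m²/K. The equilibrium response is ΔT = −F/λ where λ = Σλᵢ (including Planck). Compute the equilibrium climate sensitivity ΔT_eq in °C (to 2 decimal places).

Net feedback parameter λ = (−3.22) + (+0.39) + (+1.03) + (+0.109) = -1.691 W/m²/K.
ΔT = −F/λ = −10.6/(-1.691) = 6.27 °C.

6.27 °C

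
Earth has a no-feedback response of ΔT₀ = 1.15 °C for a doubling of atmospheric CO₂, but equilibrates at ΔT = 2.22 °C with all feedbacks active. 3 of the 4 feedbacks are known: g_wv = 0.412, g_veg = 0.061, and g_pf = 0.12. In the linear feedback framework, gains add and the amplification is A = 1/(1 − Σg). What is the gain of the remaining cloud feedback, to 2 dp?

-0.11

Amplification A = ΔT/ΔT₀ = 2.22/1.15 = 1.93.
Total gain g = 1 − 1/A = 1 − 1/1.93 = 0.4819.
Known gains sum to 0.412 + 0.061 + 0.12 = 0.593.
g_cld = 0.4819 − 0.593 = -0.11.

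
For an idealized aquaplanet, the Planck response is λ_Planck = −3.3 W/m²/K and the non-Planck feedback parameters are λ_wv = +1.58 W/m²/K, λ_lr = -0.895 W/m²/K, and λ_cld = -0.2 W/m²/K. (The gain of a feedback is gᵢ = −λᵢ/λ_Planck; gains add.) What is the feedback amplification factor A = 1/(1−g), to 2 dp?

Convert to gains: g_wv = 1.58/3.3 = 0.4788; g_lr = -0.895/3.3 = -0.2712; g_cld = -0.2/3.3 = -0.06061.
Total gain g = 0.14699.
A = 1/(1 − 0.14699) = 1.17.

1.17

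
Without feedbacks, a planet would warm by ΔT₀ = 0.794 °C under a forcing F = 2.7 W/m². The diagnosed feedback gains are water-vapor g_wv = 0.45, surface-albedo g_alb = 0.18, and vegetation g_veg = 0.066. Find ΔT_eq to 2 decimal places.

2.61 °C

Total gain g = 0.45 + 0.18 + 0.066 = 0.696.
Amplification A = 1/(1 − 0.696) = 3.289.
ΔT = 0.794 × 3.289 = 2.61 °C.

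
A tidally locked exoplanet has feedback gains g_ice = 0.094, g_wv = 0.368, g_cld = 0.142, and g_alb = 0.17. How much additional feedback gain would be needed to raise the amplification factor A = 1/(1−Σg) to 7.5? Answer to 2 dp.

Current total gain = 0.774.
Target gain for A = 7.5: g* = 1 − 1/7.5 = 0.8667.
Additional gain needed = 0.8667 − 0.774 = 0.09.

0.09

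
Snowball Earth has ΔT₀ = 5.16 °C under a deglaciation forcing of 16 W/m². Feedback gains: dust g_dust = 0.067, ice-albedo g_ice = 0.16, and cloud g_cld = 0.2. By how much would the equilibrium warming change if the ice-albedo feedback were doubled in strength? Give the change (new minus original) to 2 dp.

Original: g = 0.427, ΔT = 5.16/(1−0.427) = 9.0052 °C.
With doubled ice-albedo: g' = 0.587, ΔT' = 5.16/(1−0.587) = 12.4939 °C.
Change = 12.4939 − 9.0052 = 3.49 °C.

3.49 °C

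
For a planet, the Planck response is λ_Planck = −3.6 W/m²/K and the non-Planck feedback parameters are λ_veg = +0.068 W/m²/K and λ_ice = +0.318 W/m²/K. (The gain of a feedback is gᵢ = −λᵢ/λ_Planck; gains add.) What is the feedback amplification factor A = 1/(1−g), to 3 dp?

Convert to gains: g_veg = 0.068/3.6 = 0.01889; g_ice = 0.318/3.6 = 0.08833.
Total gain g = 0.10722.
A = 1/(1 − 0.10722) = 1.120.

1.120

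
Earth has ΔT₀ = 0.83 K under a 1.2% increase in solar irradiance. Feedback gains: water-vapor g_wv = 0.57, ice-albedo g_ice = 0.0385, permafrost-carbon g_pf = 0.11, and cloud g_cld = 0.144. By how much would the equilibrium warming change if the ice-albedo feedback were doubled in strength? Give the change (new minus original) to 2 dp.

Original: g = 0.8625, ΔT = 0.83/(1−0.8625) = 6.0364 K.
With doubled ice-albedo: g' = 0.901, ΔT' = 0.83/(1−0.901) = 8.3838 K.
Change = 8.3838 − 6.0364 = 2.35 K.

2.35 K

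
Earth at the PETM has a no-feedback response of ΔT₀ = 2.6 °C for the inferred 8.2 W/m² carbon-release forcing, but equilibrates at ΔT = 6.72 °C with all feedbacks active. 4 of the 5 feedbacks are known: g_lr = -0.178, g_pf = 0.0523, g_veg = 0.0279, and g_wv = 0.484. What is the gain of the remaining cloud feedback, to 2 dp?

0.23

Amplification A = ΔT/ΔT₀ = 6.72/2.6 = 2.585.
Total gain g = 1 − 1/A = 1 − 1/2.585 = 0.6132.
Known gains sum to -0.178 + 0.0523 + 0.0279 + 0.484 = 0.3862.
g_cld = 0.6132 − 0.3862 = 0.23.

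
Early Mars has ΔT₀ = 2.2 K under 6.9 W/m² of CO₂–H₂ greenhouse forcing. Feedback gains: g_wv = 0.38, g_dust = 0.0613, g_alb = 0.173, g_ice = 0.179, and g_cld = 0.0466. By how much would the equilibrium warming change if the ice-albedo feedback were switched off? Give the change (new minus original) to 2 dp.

-7.25 K

Original: g = 0.8399, ΔT = 2.2/(1−0.8399) = 13.7414 K.
Without ice-albedo: g' = 0.6609, ΔT' = 2.2/(1−0.6609) = 6.4878 K.
Change = 6.4878 − 13.7414 = -7.25 K.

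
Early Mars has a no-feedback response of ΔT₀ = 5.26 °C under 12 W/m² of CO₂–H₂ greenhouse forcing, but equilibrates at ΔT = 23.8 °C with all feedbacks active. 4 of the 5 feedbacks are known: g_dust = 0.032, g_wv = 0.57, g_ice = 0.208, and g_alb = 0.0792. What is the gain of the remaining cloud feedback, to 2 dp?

-0.11

Amplification A = ΔT/ΔT₀ = 23.8/5.26 = 4.525.
Total gain g = 1 − 1/A = 1 − 1/4.525 = 0.779.
Known gains sum to 0.032 + 0.57 + 0.208 + 0.0792 = 0.8892.
g_cld = 0.779 − 0.8892 = -0.11.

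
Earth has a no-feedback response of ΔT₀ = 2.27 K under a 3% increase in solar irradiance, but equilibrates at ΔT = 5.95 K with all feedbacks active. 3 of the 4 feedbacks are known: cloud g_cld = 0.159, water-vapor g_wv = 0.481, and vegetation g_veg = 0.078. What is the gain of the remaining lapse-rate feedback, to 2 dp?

-0.10

Amplification A = ΔT/ΔT₀ = 5.95/2.27 = 2.621.
Total gain g = 1 − 1/A = 1 − 1/2.621 = 0.6185.
Known gains sum to 0.159 + 0.481 + 0.078 = 0.718.
g_lr = 0.6185 − 0.718 = -0.10.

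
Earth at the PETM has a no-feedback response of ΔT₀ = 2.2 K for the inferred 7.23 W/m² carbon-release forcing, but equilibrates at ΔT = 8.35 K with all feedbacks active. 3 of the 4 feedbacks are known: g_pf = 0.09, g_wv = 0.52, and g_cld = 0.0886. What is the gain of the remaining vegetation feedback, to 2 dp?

0.04

Amplification A = ΔT/ΔT₀ = 8.35/2.2 = 3.795.
Total gain g = 1 − 1/A = 1 − 1/3.795 = 0.7365.
Known gains sum to 0.09 + 0.52 + 0.0886 = 0.6986.
g_veg = 0.7365 − 0.6986 = 0.04.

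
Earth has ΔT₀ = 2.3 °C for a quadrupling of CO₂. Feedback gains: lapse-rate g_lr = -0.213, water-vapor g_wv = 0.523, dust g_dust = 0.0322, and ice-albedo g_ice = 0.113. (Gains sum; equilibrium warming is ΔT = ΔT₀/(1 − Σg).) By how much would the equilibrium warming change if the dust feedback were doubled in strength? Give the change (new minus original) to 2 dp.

0.27 °C

Original: g = 0.4552, ΔT = 2.3/(1−0.4552) = 4.2217 °C.
With doubled dust: g' = 0.4874, ΔT' = 2.3/(1−0.4874) = 4.4869 °C.
Change = 4.4869 − 4.2217 = 0.27 °C.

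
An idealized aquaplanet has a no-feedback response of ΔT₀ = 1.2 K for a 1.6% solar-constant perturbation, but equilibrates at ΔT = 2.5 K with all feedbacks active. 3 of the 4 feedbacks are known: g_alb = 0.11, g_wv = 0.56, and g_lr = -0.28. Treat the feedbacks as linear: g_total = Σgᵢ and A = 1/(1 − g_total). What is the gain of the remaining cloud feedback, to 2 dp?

Amplification A = ΔT/ΔT₀ = 2.5/1.2 = 2.083.
Total gain g = 1 − 1/A = 1 − 1/2.083 = 0.5199.
Known gains sum to 0.11 + 0.56 − 0.28 = 0.39.
g_cld = 0.5199 − 0.39 = 0.13.

0.13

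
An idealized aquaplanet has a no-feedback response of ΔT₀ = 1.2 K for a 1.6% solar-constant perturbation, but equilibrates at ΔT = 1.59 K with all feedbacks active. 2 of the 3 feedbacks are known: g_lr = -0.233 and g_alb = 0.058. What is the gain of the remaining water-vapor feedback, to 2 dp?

0.42

Amplification A = ΔT/ΔT₀ = 1.59/1.2 = 1.325.
Total gain g = 1 − 1/A = 1 − 1/1.325 = 0.2453.
Known gains sum to -0.233 + 0.058 = -0.175.
g_wv = 0.2453 + 0.175 = 0.42.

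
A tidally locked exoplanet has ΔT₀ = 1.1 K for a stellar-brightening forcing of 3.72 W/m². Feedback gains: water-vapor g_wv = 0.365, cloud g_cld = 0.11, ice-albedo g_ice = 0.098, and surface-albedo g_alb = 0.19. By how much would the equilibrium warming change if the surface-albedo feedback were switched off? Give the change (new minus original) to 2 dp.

Original: g = 0.763, ΔT = 1.1/(1−0.763) = 4.6414 K.
Without surface-albedo: g' = 0.573, ΔT' = 1.1/(1−0.573) = 2.5761 K.
Change = 2.5761 − 4.6414 = -2.07 K.

-2.07 K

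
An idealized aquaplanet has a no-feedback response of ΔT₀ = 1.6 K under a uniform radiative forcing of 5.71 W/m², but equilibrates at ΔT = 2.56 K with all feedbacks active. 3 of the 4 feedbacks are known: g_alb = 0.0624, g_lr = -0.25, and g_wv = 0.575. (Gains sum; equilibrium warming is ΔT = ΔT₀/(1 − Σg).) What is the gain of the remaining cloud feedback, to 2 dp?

-0.01

Amplification A = ΔT/ΔT₀ = 2.56/1.6 = 1.6.
Total gain g = 1 − 1/A = 1 − 1/1.6 = 0.375.
Known gains sum to 0.0624 − 0.25 + 0.575 = 0.3874.
g_cld = 0.375 − 0.3874 = -0.01.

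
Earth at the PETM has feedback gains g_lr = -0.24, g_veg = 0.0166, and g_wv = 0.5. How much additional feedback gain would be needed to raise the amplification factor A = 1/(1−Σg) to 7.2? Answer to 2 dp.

0.58

Current total gain = 0.2766.
Target gain for A = 7.2: g* = 1 − 1/7.2 = 0.8611.
Additional gain needed = 0.8611 − 0.2766 = 0.58.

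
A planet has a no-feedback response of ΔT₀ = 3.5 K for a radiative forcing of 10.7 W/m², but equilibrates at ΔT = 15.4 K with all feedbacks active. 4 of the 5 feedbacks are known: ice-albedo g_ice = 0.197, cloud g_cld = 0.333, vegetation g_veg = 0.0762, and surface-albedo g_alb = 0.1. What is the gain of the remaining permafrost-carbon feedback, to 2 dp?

0.07

Amplification A = ΔT/ΔT₀ = 15.4/3.5 = 4.4.
Total gain g = 1 − 1/A = 1 − 1/4.4 = 0.7727.
Known gains sum to 0.197 + 0.333 + 0.0762 + 0.1 = 0.7062.
g_pf = 0.7727 − 0.7062 = 0.07.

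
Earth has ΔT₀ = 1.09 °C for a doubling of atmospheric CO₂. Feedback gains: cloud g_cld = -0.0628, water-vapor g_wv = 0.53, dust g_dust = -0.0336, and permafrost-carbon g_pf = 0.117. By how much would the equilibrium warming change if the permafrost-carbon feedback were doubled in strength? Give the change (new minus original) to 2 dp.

0.85 °C

Original: g = 0.5506, ΔT = 1.09/(1−0.5506) = 2.4255 °C.
With doubled permafrost-carbon: g' = 0.6676, ΔT' = 1.09/(1−0.6676) = 3.2792 °C.
Change = 3.2792 − 2.4255 = 0.85 °C.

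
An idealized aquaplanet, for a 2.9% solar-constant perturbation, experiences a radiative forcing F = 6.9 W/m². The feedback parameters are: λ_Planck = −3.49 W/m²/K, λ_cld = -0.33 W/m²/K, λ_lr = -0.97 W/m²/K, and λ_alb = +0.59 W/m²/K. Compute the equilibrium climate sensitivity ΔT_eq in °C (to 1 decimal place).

1.6 °C

Net feedback parameter λ = (−3.49) + (-0.33) + (-0.97) + (+0.59) = -4.2 W/m²/K.
ΔT = −F/λ = −6.9/(-4.2) = 1.6 °C.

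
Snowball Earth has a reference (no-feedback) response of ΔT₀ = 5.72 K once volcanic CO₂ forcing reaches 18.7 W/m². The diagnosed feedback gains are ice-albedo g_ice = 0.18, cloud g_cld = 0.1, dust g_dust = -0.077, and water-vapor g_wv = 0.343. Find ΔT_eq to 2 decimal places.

Total gain g = 0.18 + 0.1 − 0.077 + 0.343 = 0.546.
Amplification A = 1/(1 − 0.546) = 2.203.
ΔT = 5.72 × 2.203 = 12.60 K.

12.60 K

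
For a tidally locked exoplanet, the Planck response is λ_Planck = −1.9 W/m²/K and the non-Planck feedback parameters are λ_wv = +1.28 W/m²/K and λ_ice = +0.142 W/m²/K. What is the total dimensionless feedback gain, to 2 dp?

0.75

Convert to gains: g_wv = 1.28/1.9 = 0.6737; g_ice = 0.142/1.9 = 0.07474.
Total gain g = 0.74844.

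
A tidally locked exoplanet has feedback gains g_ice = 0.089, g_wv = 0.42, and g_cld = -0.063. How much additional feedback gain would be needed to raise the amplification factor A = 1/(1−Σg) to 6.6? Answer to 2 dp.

Current total gain = 0.446.
Target gain for A = 6.6: g* = 1 − 1/6.6 = 0.8485.
Additional gain needed = 0.8485 − 0.446 = 0.40.

0.40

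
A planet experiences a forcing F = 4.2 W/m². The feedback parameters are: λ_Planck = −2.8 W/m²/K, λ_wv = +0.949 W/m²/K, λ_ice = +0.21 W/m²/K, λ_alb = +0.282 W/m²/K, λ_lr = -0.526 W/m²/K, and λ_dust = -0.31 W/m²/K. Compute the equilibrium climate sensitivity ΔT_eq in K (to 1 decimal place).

1.9 K

Net feedback parameter λ = (−2.8) + (+0.949) + (+0.21) + (+0.282) + (-0.526) + (-0.31) = -2.195 W/m²/K.
ΔT = −F/λ = −4.2/(-2.195) = 1.9 K.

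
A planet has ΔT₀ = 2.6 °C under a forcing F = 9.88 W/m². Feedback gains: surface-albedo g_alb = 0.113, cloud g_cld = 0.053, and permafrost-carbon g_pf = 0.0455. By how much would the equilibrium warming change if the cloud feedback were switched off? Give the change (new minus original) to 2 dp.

-0.21 °C

Original: g = 0.2115, ΔT = 2.6/(1−0.2115) = 3.2974 °C.
Without cloud: g' = 0.1585, ΔT' = 2.6/(1−0.1585) = 3.0897 °C.
Change = 3.0897 − 3.2974 = -0.21 °C.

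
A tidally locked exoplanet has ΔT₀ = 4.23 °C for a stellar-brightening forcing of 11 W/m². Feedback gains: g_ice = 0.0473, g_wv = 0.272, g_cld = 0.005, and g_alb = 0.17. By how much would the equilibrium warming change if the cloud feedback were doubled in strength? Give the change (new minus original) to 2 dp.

Original: g = 0.4943, ΔT = 4.23/(1−0.4943) = 8.3646 °C.
With doubled cloud: g' = 0.4993, ΔT' = 4.23/(1−0.4993) = 8.4482 °C.
Change = 8.4482 − 8.3646 = 0.08 °C.

0.08 °C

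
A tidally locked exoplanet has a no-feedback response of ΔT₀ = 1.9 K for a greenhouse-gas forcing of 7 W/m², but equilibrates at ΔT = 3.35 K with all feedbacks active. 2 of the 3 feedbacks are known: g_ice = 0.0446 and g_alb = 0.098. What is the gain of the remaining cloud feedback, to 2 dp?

Amplification A = ΔT/ΔT₀ = 3.35/1.9 = 1.763.
Total gain g = 1 − 1/A = 1 − 1/1.763 = 0.4328.
Known gains sum to 0.0446 + 0.098 = 0.1426.
g_cld = 0.4328 − 0.1426 = 0.29.

0.29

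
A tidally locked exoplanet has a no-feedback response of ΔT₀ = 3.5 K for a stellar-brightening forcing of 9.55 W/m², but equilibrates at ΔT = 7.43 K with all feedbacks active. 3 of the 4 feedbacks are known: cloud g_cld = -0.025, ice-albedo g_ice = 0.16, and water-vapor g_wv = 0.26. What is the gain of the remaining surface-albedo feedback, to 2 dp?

0.13

Amplification A = ΔT/ΔT₀ = 7.43/3.5 = 2.123.
Total gain g = 1 − 1/A = 1 − 1/2.123 = 0.529.
Known gains sum to -0.025 + 0.16 + 0.26 = 0.395.
g_alb = 0.529 − 0.395 = 0.13.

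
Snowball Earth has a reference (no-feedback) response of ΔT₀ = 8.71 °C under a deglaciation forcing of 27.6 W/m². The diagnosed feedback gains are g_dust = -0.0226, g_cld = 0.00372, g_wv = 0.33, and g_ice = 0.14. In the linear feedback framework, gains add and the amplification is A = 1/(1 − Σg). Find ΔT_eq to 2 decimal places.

15.87 °C

Total gain g = -0.0226 + 0.00372 + 0.33 + 0.14 = 0.45112.
Amplification A = 1/(1 − 0.45112) = 1.822.
ΔT = 8.71 × 1.822 = 15.87 °C.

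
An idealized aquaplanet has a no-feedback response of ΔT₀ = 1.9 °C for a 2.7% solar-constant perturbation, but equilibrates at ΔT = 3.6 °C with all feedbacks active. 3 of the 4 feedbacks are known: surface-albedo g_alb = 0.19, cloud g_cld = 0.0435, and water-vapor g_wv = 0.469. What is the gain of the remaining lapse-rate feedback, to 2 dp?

Amplification A = ΔT/ΔT₀ = 3.6/1.9 = 1.895.
Total gain g = 1 − 1/A = 1 − 1/1.895 = 0.4723.
Known gains sum to 0.19 + 0.0435 + 0.469 = 0.7025.
g_lr = 0.4723 − 0.7025 = -0.23.

-0.23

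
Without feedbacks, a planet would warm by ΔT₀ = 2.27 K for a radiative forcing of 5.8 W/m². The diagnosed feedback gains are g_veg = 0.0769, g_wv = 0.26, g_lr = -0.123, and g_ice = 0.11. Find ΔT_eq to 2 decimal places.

3.36 K

Total gain g = 0.0769 + 0.26 − 0.123 + 0.11 = 0.3239.
Amplification A = 1/(1 − 0.3239) = 1.479.
ΔT = 2.27 × 1.479 = 3.36 K.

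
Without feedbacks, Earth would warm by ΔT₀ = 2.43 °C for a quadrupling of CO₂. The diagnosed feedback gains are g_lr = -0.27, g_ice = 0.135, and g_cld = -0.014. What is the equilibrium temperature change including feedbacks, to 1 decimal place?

Total gain g = -0.27 + 0.135 − 0.014 = -0.149.
Amplification A = 1/(1 + 0.149) = 0.8703.
ΔT = 2.43 × 0.8703 = 2.1 °C.

2.1 °C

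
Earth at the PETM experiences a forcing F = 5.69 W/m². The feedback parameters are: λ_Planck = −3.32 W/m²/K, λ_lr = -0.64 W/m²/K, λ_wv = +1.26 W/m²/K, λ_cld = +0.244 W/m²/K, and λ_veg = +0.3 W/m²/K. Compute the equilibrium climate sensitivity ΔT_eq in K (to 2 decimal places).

Net feedback parameter λ = (−3.32) + (-0.64) + (+1.26) + (+0.244) + (+0.3) = -2.156 W/m²/K.
ΔT = −F/λ = −5.69/(-2.156) = 2.64 K.

2.64 K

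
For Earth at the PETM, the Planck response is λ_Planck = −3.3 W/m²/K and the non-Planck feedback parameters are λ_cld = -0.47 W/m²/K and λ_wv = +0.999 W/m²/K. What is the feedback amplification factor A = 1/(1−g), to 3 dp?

1.191

Convert to gains: g_cld = -0.47/3.3 = -0.1424; g_wv = 0.999/3.3 = 0.3027.
Total gain g = 0.1603.
A = 1/(1 − 0.1603) = 1.191.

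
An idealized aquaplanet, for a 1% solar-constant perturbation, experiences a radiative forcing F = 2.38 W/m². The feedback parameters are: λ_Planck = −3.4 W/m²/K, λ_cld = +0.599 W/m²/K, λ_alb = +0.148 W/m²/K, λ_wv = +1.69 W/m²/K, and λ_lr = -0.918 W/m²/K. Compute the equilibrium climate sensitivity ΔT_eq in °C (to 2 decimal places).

1.27 °C

Net feedback parameter λ = (−3.4) + (+0.599) + (+0.148) + (+1.69) + (-0.918) = -1.881 W/m²/K.
ΔT = −F/λ = −2.38/(-1.881) = 1.27 °C.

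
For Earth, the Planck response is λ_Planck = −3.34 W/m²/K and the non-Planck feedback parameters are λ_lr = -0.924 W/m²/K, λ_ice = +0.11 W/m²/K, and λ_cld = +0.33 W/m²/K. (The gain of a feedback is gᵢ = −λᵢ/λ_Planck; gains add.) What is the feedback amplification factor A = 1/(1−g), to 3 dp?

0.873

Convert to gains: g_lr = -0.924/3.34 = -0.2766; g_ice = 0.11/3.34 = 0.03293; g_cld = 0.33/3.34 = 0.0988.
Total gain g = -0.14487.
A = 1/(1 + 0.14487) = 0.873.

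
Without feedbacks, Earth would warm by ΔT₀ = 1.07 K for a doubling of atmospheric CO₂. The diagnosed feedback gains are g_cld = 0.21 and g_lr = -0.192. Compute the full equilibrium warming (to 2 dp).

Total gain g = 0.21 − 0.192 = 0.018.
Amplification A = 1/(1 − 0.018) = 1.018.
ΔT = 1.07 × 1.018 = 1.09 K.

1.09 K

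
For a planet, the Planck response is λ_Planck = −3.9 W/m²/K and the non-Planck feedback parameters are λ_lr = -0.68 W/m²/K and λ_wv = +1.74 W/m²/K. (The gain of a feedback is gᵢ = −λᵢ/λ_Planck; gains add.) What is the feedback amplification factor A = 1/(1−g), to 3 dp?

1.373

Convert to gains: g_lr = -0.68/3.9 = -0.1744; g_wv = 1.74/3.9 = 0.4462.
Total gain g = 0.2718.
A = 1/(1 − 0.2718) = 1.373.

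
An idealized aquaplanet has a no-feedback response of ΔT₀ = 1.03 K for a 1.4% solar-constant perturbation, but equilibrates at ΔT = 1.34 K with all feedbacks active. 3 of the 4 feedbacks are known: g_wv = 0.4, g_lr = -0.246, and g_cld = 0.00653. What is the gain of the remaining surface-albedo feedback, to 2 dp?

Amplification A = ΔT/ΔT₀ = 1.34/1.03 = 1.301.
Total gain g = 1 − 1/A = 1 − 1/1.301 = 0.2314.
Known gains sum to 0.4 − 0.246 + 0.00653 = 0.16053.
g_alb = 0.2314 − 0.16053 = 0.07.

0.07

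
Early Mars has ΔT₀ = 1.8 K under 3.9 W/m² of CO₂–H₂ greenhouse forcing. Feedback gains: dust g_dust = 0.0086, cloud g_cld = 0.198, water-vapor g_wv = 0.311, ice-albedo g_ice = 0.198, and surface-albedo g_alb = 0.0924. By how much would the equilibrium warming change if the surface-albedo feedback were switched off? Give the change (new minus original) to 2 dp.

Original: g = 0.808, ΔT = 1.8/(1−0.808) = 9.3750 K.
Without surface-albedo: g' = 0.7156, ΔT' = 1.8/(1−0.7156) = 6.3291 K.
Change = 6.3291 − 9.3750 = -3.05 K.

-3.05 K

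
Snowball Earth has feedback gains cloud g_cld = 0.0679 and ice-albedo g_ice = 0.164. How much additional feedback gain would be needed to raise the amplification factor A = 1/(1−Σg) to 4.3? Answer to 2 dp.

Current total gain = 0.2319.
Target gain for A = 4.3: g* = 1 − 1/4.3 = 0.7674.
Additional gain needed = 0.7674 − 0.2319 = 0.54.

0.54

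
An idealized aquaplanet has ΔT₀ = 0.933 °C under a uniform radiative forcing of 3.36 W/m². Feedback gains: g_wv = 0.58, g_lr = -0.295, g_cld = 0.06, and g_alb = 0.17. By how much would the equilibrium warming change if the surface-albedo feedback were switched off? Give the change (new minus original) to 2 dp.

Original: g = 0.515, ΔT = 0.933/(1−0.515) = 1.9237 °C.
Without surface-albedo: g' = 0.345, ΔT' = 0.933/(1−0.345) = 1.4244 °C.
Change = 1.4244 − 1.9237 = -0.50 °C.

-0.50 °C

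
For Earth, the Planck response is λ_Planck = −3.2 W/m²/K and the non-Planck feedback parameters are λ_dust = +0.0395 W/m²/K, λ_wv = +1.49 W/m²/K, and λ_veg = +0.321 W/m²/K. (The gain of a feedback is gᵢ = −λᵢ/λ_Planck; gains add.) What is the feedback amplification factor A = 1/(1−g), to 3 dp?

Convert to gains: g_dust = 0.0395/3.2 = 0.01234; g_wv = 1.49/3.2 = 0.4656; g_veg = 0.321/3.2 = 0.1003.
Total gain g = 0.57824.
A = 1/(1 − 0.57824) = 2.371.

2.371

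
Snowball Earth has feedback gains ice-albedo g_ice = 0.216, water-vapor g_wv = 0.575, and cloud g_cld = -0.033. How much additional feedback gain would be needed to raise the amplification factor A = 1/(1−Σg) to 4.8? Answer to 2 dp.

Current total gain = 0.758.
Target gain for A = 4.8: g* = 1 − 1/4.8 = 0.7917.
Additional gain needed = 0.7917 − 0.758 = 0.03.

0.03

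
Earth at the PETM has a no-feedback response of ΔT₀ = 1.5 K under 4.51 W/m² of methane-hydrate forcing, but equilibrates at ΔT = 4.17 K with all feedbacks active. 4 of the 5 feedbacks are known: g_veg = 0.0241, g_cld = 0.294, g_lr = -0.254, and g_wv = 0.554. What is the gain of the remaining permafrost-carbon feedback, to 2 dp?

Amplification A = ΔT/ΔT₀ = 4.17/1.5 = 2.78.
Total gain g = 1 − 1/A = 1 − 1/2.78 = 0.6403.
Known gains sum to 0.0241 + 0.294 − 0.254 + 0.554 = 0.6181.
g_pf = 0.6403 − 0.6181 = 0.02.

0.02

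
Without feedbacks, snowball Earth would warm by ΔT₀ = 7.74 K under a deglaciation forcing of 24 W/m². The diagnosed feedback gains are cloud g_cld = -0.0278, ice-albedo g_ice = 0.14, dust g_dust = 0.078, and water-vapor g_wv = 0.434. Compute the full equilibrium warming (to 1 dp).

20.6 K

Total gain g = -0.0278 + 0.14 + 0.078 + 0.434 = 0.6242.
Amplification A = 1/(1 − 0.6242) = 2.661.
ΔT = 7.74 × 2.661 = 20.6 K.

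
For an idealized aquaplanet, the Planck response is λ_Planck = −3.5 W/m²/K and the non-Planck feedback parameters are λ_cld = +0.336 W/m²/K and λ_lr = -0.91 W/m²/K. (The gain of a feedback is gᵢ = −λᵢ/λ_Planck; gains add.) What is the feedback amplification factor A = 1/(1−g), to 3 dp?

0.859

Convert to gains: g_cld = 0.336/3.5 = 0.096; g_lr = -0.91/3.5 = -0.26.
Total gain g = -0.164.
A = 1/(1 + 0.164) = 0.859.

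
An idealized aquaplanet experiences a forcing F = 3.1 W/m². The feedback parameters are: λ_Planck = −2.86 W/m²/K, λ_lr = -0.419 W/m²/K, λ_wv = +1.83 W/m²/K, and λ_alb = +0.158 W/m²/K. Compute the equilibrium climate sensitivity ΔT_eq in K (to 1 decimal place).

Net feedback parameter λ = (−2.86) + (-0.419) + (+1.83) + (+0.158) = -1.291 W/m²/K.
ΔT = −F/λ = −3.1/(-1.291) = 2.4 K.

2.4 K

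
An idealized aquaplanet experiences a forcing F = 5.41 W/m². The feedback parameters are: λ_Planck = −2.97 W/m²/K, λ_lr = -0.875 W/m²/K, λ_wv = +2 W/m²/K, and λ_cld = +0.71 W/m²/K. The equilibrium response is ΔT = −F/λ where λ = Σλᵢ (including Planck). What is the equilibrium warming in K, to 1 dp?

Net feedback parameter λ = (−2.97) + (-0.875) + (+2) + (+0.71) = -1.135 W/m²/K.
ΔT = −F/λ = −5.41/(-1.135) = 4.8 K.

4.8 K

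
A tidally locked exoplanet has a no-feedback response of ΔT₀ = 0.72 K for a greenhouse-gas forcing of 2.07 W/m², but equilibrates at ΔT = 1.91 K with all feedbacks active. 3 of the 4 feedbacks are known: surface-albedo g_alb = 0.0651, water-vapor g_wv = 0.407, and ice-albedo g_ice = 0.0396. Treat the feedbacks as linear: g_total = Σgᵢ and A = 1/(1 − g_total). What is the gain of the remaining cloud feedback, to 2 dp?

Amplification A = ΔT/ΔT₀ = 1.91/0.72 = 2.653.
Total gain g = 1 − 1/A = 1 − 1/2.653 = 0.6231.
Known gains sum to 0.0651 + 0.407 + 0.0396 = 0.5117.
g_cld = 0.6231 − 0.5117 = 0.11.

0.11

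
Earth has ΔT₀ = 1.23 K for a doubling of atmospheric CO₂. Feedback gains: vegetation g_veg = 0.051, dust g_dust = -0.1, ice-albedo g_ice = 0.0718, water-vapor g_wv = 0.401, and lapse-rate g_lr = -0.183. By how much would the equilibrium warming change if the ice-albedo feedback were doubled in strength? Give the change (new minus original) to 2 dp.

Original: g = 0.2408, ΔT = 1.23/(1−0.2408) = 1.6201 K.
With doubled ice-albedo: g' = 0.3126, ΔT' = 1.23/(1−0.3126) = 1.7894 K.
Change = 1.7894 − 1.6201 = 0.17 K.

0.17 K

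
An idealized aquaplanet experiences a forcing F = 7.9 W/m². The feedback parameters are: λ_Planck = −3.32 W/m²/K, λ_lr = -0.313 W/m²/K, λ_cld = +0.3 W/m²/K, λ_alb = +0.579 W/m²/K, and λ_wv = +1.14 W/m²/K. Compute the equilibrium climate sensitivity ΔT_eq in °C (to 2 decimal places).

Net feedback parameter λ = (−3.32) + (-0.313) + (+0.3) + (+0.579) + (+1.14) = -1.614 W/m²/K.
ΔT = −F/λ = −7.9/(-1.614) = 4.89 °C.

4.89 °C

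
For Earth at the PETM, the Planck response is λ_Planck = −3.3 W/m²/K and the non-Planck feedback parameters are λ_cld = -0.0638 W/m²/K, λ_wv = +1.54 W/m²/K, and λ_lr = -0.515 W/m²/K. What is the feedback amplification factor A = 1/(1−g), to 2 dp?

1.41

Convert to gains: g_cld = -0.0638/3.3 = -0.01933; g_wv = 1.54/3.3 = 0.4667; g_lr = -0.515/3.3 = -0.1561.
Total gain g = 0.29127.
A = 1/(1 − 0.29127) = 1.41.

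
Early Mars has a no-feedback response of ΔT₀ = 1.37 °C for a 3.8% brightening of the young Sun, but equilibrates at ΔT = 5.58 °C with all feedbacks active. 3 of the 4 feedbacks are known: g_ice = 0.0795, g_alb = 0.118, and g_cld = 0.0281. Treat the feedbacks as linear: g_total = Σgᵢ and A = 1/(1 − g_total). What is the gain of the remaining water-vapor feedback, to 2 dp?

Amplification A = ΔT/ΔT₀ = 5.58/1.37 = 4.073.
Total gain g = 1 − 1/A = 1 − 1/4.073 = 0.7545.
Known gains sum to 0.0795 + 0.118 + 0.0281 = 0.2256.
g_wv = 0.7545 − 0.2256 = 0.53.

0.53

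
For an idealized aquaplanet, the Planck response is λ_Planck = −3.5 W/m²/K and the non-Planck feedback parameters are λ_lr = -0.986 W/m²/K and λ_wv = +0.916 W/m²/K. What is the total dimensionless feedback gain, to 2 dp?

-0.02

Convert to gains: g_lr = -0.986/3.5 = -0.2817; g_wv = 0.916/3.5 = 0.2617.
Total gain g = -0.02.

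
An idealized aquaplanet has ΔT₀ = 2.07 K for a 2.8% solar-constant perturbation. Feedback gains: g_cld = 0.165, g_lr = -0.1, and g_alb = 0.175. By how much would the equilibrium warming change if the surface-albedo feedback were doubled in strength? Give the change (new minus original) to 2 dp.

0.81 K

Original: g = 0.24, ΔT = 2.07/(1−0.24) = 2.7237 K.
With doubled surface-albedo: g' = 0.415, ΔT' = 2.07/(1−0.415) = 3.5385 K.
Change = 3.5385 − 2.7237 = 0.81 K.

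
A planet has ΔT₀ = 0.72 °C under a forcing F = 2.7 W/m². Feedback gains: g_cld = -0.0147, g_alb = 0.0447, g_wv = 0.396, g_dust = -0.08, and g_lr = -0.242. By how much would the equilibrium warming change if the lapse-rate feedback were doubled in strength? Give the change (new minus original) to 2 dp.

-0.17 °C

Original: g = 0.104, ΔT = 0.72/(1−0.104) = 0.8036 °C.
With doubled lapse-rate: g' = -0.138, ΔT' = 0.72/(1+0.138) = 0.6327 °C.
Change = 0.6327 − 0.8036 = -0.17 °C.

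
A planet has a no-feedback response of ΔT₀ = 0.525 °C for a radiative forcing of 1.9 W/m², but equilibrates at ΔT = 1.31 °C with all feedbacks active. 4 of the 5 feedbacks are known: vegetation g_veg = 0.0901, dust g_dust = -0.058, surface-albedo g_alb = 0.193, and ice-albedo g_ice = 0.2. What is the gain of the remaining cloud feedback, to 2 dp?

0.17

Amplification A = ΔT/ΔT₀ = 1.31/0.525 = 2.495.
Total gain g = 1 − 1/A = 1 − 1/2.495 = 0.5992.
Known gains sum to 0.0901 − 0.058 + 0.193 + 0.2 = 0.4251.
g_cld = 0.5992 − 0.4251 = 0.17.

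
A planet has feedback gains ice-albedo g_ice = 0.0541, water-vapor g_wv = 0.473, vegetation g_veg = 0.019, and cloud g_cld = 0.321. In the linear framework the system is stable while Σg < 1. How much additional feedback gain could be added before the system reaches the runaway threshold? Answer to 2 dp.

Current total gain = 0.0541 + 0.473 + 0.019 + 0.321 = 0.8671.
Margin to runaway = 1 − 0.8671 = 0.13.

0.13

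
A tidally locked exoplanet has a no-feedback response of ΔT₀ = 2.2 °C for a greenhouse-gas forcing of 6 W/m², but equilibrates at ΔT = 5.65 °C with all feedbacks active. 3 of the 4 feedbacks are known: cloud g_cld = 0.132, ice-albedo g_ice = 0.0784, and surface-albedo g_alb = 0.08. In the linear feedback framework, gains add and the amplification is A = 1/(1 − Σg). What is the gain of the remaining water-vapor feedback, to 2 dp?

Amplification A = ΔT/ΔT₀ = 5.65/2.2 = 2.568.
Total gain g = 1 − 1/A = 1 − 1/2.568 = 0.6106.
Known gains sum to 0.132 + 0.0784 + 0.08 = 0.2904.
g_wv = 0.6106 − 0.2904 = 0.32.

0.32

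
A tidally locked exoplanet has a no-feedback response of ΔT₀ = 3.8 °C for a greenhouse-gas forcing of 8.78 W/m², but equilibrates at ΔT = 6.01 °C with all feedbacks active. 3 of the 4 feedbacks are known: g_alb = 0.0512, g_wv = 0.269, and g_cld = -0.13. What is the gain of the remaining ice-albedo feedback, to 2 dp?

0.18

Amplification A = ΔT/ΔT₀ = 6.01/3.8 = 1.582.
Total gain g = 1 − 1/A = 1 − 1/1.582 = 0.3679.
Known gains sum to 0.0512 + 0.269 − 0.13 = 0.1902.
g_ice = 0.3679 − 0.1902 = 0.18.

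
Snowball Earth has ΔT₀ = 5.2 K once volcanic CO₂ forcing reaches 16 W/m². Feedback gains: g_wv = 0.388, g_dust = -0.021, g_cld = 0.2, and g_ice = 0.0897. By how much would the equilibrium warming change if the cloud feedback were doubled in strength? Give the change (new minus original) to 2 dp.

21.14 K

Original: g = 0.6567, ΔT = 5.2/(1−0.6567) = 15.1471 K.
With doubled cloud: g' = 0.8567, ΔT' = 5.2/(1−0.8567) = 36.2875 K.
Change = 36.2875 − 15.1471 = 21.14 K.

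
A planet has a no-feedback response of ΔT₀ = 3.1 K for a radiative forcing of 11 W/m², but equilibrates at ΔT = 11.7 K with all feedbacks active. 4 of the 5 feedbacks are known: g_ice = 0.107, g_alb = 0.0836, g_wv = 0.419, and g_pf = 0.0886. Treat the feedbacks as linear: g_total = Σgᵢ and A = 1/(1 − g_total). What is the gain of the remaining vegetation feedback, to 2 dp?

0.04

Amplification A = ΔT/ΔT₀ = 11.7/3.1 = 3.774.
Total gain g = 1 − 1/A = 1 − 1/3.774 = 0.735.
Known gains sum to 0.107 + 0.0836 + 0.419 + 0.0886 = 0.6982.
g_veg = 0.735 − 0.6982 = 0.04.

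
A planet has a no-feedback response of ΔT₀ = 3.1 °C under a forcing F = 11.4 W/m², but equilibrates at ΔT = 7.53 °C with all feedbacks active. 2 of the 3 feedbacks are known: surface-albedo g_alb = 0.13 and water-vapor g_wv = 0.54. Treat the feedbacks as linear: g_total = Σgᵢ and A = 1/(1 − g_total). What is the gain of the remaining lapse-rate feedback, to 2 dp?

Amplification A = ΔT/ΔT₀ = 7.53/3.1 = 2.429.
Total gain g = 1 − 1/A = 1 − 1/2.429 = 0.5883.
Known gains sum to 0.13 + 0.54 = 0.67.
g_lr = 0.5883 − 0.67 = -0.08.

-0.08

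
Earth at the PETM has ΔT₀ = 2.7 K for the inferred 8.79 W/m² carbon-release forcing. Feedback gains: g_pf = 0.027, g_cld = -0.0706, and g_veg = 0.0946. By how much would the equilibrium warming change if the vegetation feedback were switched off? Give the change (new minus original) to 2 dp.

Original: g = 0.051, ΔT = 2.7/(1−0.051) = 2.8451 K.
Without vegetation: g' = -0.0436, ΔT' = 2.7/(1+0.0436) = 2.5872 K.
Change = 2.5872 − 2.8451 = -0.26 K.

-0.26 K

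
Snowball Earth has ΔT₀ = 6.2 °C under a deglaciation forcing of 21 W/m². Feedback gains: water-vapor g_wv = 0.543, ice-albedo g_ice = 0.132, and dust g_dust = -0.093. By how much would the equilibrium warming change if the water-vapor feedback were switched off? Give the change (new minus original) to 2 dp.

-8.38 °C

Original: g = 0.582, ΔT = 6.2/(1−0.582) = 14.8325 °C.
Without water-vapor: g' = 0.039, ΔT' = 6.2/(1−0.039) = 6.4516 °C.
Change = 6.4516 − 14.8325 = -8.38 °C.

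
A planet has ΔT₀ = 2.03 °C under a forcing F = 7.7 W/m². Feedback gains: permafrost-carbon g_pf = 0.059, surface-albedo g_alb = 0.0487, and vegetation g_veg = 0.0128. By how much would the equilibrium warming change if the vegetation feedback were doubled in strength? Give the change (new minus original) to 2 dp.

0.03 °C

Original: g = 0.1205, ΔT = 2.03/(1−0.1205) = 2.3081 °C.
With doubled vegetation: g' = 0.1333, ΔT' = 2.03/(1−0.1333) = 2.3422 °C.
Change = 2.3422 − 2.3081 = 0.03 °C.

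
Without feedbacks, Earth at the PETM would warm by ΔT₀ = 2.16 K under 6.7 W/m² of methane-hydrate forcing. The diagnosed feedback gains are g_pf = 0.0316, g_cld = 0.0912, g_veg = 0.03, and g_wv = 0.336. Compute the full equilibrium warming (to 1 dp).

4.2 K

Total gain g = 0.0316 + 0.0912 + 0.03 + 0.336 = 0.4888.
Amplification A = 1/(1 − 0.4888) = 1.956.
ΔT = 2.16 × 1.956 = 4.2 K.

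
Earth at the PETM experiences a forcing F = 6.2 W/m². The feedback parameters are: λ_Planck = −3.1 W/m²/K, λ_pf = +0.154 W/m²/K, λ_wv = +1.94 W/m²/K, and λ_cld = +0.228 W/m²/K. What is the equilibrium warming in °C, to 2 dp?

Net feedback parameter λ = (−3.1) + (+0.154) + (+1.94) + (+0.228) = -0.778 W/m²/K.
ΔT = −F/λ = −6.2/(-0.778) = 7.97 °C.

7.97 °C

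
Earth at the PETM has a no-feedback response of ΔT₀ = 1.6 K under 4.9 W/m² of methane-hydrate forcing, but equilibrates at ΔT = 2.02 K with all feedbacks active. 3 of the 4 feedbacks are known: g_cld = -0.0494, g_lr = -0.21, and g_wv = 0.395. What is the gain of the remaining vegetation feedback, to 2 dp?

0.07

Amplification A = ΔT/ΔT₀ = 2.02/1.6 = 1.262.
Total gain g = 1 − 1/A = 1 − 1/1.262 = 0.2076.
Known gains sum to -0.0494 − 0.21 + 0.395 = 0.1356.
g_veg = 0.2076 − 0.1356 = 0.07.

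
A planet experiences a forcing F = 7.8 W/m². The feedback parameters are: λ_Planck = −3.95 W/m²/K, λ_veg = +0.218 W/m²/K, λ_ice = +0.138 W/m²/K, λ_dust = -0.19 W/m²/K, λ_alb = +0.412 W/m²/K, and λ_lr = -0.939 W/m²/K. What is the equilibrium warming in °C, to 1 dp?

1.8 °C

Net feedback parameter λ = (−3.95) + (+0.218) + (+0.138) + (-0.19) + (+0.412) + (-0.939) = -4.311 W/m²/K.
ΔT = −F/λ = −7.8/(-4.311) = 1.8 °C.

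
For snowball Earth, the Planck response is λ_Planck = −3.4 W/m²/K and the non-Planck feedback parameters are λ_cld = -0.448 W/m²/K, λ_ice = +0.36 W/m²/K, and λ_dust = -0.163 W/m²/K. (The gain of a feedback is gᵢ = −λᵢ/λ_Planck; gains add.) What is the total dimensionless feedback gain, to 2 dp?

Convert to gains: g_cld = -0.448/3.4 = -0.1318; g_ice = 0.36/3.4 = 0.1059; g_dust = -0.163/3.4 = -0.04794.
Total gain g = -0.07384.

-0.07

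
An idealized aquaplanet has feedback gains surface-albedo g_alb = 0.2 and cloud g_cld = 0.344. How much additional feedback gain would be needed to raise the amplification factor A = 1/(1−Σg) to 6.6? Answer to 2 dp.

0.30

Current total gain = 0.544.
Target gain for A = 6.6: g* = 1 − 1/6.6 = 0.8485.
Additional gain needed = 0.8485 − 0.544 = 0.30.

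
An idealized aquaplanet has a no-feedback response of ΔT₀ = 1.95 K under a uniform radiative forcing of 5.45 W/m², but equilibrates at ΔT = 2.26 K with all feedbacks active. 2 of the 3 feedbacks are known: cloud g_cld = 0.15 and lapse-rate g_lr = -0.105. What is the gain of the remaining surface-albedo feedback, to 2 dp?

0.09

Amplification A = ΔT/ΔT₀ = 2.26/1.95 = 1.159.
Total gain g = 1 − 1/A = 1 − 1/1.159 = 0.1372.
Known gains sum to 0.15 − 0.105 = 0.045.
g_alb = 0.1372 − 0.045 = 0.09.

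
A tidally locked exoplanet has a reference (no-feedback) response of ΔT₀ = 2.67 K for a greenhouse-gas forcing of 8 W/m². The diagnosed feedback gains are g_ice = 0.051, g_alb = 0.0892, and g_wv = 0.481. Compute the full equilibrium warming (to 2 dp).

7.05 K

Total gain g = 0.051 + 0.0892 + 0.481 = 0.6212.
Amplification A = 1/(1 − 0.6212) = 2.64.
ΔT = 2.67 × 2.64 = 7.05 K.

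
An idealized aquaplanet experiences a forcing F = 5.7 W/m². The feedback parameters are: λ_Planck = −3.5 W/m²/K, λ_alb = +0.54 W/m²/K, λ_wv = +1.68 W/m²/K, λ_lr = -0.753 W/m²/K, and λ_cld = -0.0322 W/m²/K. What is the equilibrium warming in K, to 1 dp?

2.8 K

Net feedback parameter λ = (−3.5) + (+0.54) + (+1.68) + (-0.753) + (-0.0322) = -2.0652 W/m²/K.
ΔT = −F/λ = −5.7/(-2.0652) = 2.8 K.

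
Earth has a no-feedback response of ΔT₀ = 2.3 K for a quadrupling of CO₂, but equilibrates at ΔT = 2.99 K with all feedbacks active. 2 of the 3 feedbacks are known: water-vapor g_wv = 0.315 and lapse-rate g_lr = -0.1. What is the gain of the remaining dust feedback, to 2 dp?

0.02

Amplification A = ΔT/ΔT₀ = 2.99/2.3 = 1.3.
Total gain g = 1 − 1/A = 1 − 1/1.3 = 0.2308.
Known gains sum to 0.315 − 0.1 = 0.215.
g_dust = 0.2308 − 0.215 = 0.02.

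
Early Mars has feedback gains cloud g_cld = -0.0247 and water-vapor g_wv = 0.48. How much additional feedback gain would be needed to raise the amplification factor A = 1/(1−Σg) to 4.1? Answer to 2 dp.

Current total gain = 0.4553.
Target gain for A = 4.1: g* = 1 − 1/4.1 = 0.7561.
Additional gain needed = 0.7561 − 0.4553 = 0.30.

0.30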